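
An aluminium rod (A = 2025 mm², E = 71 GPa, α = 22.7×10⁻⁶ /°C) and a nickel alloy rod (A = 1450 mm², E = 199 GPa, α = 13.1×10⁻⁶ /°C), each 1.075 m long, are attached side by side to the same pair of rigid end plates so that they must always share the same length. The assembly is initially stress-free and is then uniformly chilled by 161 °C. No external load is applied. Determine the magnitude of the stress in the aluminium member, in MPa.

σ ≈ 73.2 MPa (tensile)

Both members must finish at the same length. With the larger α, the aluminium tends to over-contract; the plates restrain it, putting the aluminium in tension and the nickel alloy in compression. With no external load the two internal forces are equal and opposite, magnitude P.
Equating the net (thermal + elastic) strains gives |α₁ − α₂|·ΔT = P·[1/(A₁E₁) + 1/(A₂E₂)].
|α₁ − α₂|·ΔT = 9.6×10⁻⁶ × 161 = 0.001546.
1/(A₁E₁) + 1/(A₂E₂) = 1/(2025×71×10³) + 1/(1450×199×10³) = 1.042×10⁻⁸ N⁻¹.
P = 0.001546 / 1.042×10⁻⁸ = 148300 N = 148.3 kN.
σ_{aluminium} = P/A₁ = 148300/2025 = 73.24 MPa, tensile.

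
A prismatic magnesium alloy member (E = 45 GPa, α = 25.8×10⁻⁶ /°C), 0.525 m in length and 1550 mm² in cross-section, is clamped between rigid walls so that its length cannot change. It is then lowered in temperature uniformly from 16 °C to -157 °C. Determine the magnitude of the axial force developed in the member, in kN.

P ≈ 311 kN (tensile)

Full restraint means ε = 0, so the stress is σ = EαΔT = 45×10³ × 25.8×10⁻⁶ × 173 = 200.9 MPa.
Then P = σA = 200.9 × 1550 mm² = 311.3 kN, tensile.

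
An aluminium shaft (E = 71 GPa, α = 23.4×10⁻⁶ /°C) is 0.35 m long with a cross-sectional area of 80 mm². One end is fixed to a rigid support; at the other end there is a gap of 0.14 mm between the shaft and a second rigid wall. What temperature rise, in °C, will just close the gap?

Contact occurs when the free expansion equals the gap: αΔT L = 0.14 mm.
ΔT = 0.14 / (23.4×10⁻⁶ × 350) = 17.09 °C.

ΔT ≈ 17.1 °C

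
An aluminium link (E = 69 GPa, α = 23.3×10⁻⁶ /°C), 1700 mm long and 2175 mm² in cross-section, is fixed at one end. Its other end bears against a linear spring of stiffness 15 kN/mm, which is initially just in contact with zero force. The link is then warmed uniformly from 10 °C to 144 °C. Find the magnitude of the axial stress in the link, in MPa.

σ ≈ 31.3 MPa (compressive)

If the spring were absent the link would lengthen by αΔT L = 23.3×10⁻⁶ × 134 × 1700 = 5.308 mm.
With a force P in the spring, the elastic change of the link is PL/(AE) and that of the spring is P/k; compatibility requires their sum to equal δ_free.
P [ L/(AE) + 1/k ] = δ_free → P [ 1700/(2175×69×10³) + 1/(15×10³) ] = 5.308.
P = 5.308 / 7.799×10⁻⁵ = 68050 N.
σ = P/A = 68050/2175 = 31.29 MPa.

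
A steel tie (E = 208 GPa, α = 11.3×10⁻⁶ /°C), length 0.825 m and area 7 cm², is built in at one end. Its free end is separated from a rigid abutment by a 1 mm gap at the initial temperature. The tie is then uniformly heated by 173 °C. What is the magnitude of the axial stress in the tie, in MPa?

If the wall were absent the tie would grow by αΔT L = 11.3×10⁻⁶ × 173 × 825 = 1.613 mm.
After closing the 1 mm clearance, 1.613 − 1 = 0.6128 mm of expansion remains to be suppressed by the wall.
So σ = E(δ_free − g)/L = 208×10³ × 0.6128/825 = 154.5 MPa.

σ ≈ 154 MPa (compressive)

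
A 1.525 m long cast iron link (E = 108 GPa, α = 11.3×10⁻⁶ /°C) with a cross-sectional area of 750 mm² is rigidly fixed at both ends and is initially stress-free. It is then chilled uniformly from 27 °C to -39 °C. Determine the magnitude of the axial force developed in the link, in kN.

P ≈ 60.4 kN (tensile)

The ends cannot move, so σ = EαΔT = 108×10³ × 11.3×10⁻⁶ × 66 = 80.55 MPa.
Then P = σA = 80.55 × 750 mm² = 60.41 kN, tensile.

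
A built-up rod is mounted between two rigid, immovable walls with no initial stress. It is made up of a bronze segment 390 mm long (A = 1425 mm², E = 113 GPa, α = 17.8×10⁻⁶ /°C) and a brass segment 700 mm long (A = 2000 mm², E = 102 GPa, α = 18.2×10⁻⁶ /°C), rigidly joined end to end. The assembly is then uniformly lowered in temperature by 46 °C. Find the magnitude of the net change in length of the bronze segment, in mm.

|ΔL| ≈ 0.0553 mm

Free thermal contraction of the whole bar: Σ αᵢΔT Lᵢ = 17.8×10⁻⁶×46×390 + 18.2×10⁻⁶×46×700 = 0.9054 mm.
The rigid supports impose zero overall length change; the single axial force P common to all segments must satisfy P Σ Lᵢ/(AᵢEᵢ) = δ_free.
The series flexibility is Σ Lᵢ/(AᵢEᵢ) = 390/(1425×113×10³) + 700/(2000×102×10³) = 5.853×10⁻⁶ mm/N.
P = 0.9054 / 5.853×10⁻⁶ = 154700 N = 154.7 kN, tensile.
For the bronze segment, free thermal change = 17.8×10⁻⁶×46×390 = 0.3193 mm and elastic change from P = 154700×390/(1425×113×10³) = 0.3746 mm; these oppose, so the net change is 0.0553 mm (segment lengthens).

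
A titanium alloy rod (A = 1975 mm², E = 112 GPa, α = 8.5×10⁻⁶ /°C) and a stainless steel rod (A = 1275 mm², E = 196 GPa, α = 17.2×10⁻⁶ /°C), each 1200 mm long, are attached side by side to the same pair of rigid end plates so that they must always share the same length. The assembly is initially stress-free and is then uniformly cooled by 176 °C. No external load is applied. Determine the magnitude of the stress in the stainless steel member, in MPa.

The stainless steel has the larger α, so on cooling it would change length more than the titanium alloy if both were free. The rigid plates force a common final length, so the stainless steel is put into tension and the titanium alloy into compression, with equal and opposite forces P (no external load).
Equating the net (thermal + elastic) strains gives |α₁ − α₂|·ΔT = P·[1/(A₁E₁) + 1/(A₂E₂)].
|α₁ − α₂|·ΔT = 8.7×10⁻⁶ × 176 = 0.001531.
1/(A₁E₁) + 1/(A₂E₂) = 1/(1975×112×10³) + 1/(1275×196×10³) = 8.522×10⁻⁹ N⁻¹.
P = 0.001531 / 8.522×10⁻⁹ = 179700 N = 179.7 kN.
σ_{stainless steel} = P/A₂ = 179700/1275 = 140.9 MPa, tensile.

σ ≈ 141 MPa (tensile)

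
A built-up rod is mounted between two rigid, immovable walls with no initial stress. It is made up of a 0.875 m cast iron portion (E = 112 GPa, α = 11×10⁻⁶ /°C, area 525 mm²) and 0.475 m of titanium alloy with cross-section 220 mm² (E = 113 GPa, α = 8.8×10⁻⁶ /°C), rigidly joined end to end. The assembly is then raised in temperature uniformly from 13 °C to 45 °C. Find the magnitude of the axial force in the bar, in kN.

P ≈ 13 kN (compressive)

If the supports were absent, the total length change would be Σ αᵢΔT Lᵢ = 11×10⁻⁶×32×875 + 8.8×10⁻⁶×32×475 = 0.4418 mm.
The rigid supports impose zero overall length change; the single axial force P common to all segments must satisfy P Σ Lᵢ/(AᵢEᵢ) = δ_free.
The series flexibility is Σ Lᵢ/(AᵢEᵢ) = 875/(525×112×10³) + 475/(220×113×10³) = 3.399×10⁻⁵ mm/N.
Hence P = δ_free / Σ(L/AE) = 0.4418/3.399×10⁻⁵ = 13 kN (compressive).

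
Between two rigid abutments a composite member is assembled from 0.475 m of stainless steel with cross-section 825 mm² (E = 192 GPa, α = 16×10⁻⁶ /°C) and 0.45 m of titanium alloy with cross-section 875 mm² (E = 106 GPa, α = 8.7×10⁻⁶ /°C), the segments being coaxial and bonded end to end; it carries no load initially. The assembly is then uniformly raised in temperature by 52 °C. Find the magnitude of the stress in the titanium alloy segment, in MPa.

If the supports were absent, the total length change would be Σ αᵢΔT Lᵢ = 16×10⁻⁶×52×475 + 8.7×10⁻⁶×52×450 = 0.5988 mm.
The walls prevent any net length change, so an axial force P (same in every segment) develops. Compatibility: P · Σ Lᵢ/(AᵢEᵢ) = δ_free.
Σ Lᵢ/(AᵢEᵢ) = 475/(825×192×10³) + 450/(875×106×10³) = 7.85×10⁻⁶ mm/N.
P = 0.5988 / 7.85×10⁻⁶ = 76270 N = 76.27 kN, compressive.
σ_{titanium alloy} = P / A = 76270 / 875 = 87.17 MPa.

σ ≈ 87.2 MPa (compressive)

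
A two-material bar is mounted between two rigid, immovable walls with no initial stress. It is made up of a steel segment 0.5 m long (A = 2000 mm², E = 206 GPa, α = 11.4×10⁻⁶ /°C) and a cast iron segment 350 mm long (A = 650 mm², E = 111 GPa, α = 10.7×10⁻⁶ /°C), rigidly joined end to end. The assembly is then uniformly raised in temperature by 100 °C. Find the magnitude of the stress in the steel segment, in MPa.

σ ≈ 77.9 MPa (compressive)

With the walls removed the bar would change length by δ_free = Σ αᵢΔT Lᵢ = 11.4×10⁻⁶×100×500 + 10.7×10⁻⁶×100×350 = 0.9445 mm.
The rigid supports impose zero overall length change; the single axial force P common to all segments must satisfy P Σ Lᵢ/(AᵢEᵢ) = δ_free.
The series flexibility is Σ Lᵢ/(AᵢEᵢ) = 500/(2000×206×10³) + 350/(650×111×10³) = 6.065×10⁻⁶ mm/N.
So P = 0.9445 / 6.065×10⁻⁶ = 155.7 kN, compressive.
σ_{steel} = P / A = 155700 / 2000 = 77.87 MPa.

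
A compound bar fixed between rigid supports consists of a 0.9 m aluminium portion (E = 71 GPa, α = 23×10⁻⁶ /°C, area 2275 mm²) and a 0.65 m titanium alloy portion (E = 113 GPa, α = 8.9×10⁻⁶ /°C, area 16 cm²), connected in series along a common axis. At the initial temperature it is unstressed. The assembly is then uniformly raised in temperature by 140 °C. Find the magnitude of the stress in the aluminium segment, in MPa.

With the walls removed the bar would change length by δ_free = Σ αᵢΔT Lᵢ = 23×10⁻⁶×140×900 + 8.9×10⁻⁶×140×650 = 3.708 mm.
The rigid supports impose zero overall length change; the single axial force P common to all segments must satisfy P Σ Lᵢ/(AᵢEᵢ) = δ_free.
The series flexibility is Σ Lᵢ/(AᵢEᵢ) = 900/(2275×71×10³) + 650/(1600×113×10³) = 9.167×10⁻⁶ mm/N.
So P = 3.708 / 9.167×10⁻⁶ = 404.5 kN, compressive.
σ_{aluminium} = P / A = 404500 / 2275 = 177.8 MPa.

σ ≈ 178 MPa (compressive)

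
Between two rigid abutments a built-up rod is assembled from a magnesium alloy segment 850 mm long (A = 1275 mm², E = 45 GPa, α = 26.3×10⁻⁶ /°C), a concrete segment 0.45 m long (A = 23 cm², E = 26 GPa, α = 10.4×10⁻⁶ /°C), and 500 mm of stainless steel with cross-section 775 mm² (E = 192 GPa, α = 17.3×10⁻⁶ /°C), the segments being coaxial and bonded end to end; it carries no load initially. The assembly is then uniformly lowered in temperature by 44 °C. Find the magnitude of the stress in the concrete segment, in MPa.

If the supports were absent, the total length change would be Σ αᵢΔT Lᵢ = 26.3×10⁻⁶×44×850 + 10.4×10⁻⁶×44×450 + 17.3×10⁻⁶×44×500 = 1.57 mm.
Since the ends are fixed, an axial force P builds up, equal in every segment, with P · Σ Lᵢ/(AᵢEᵢ) = δ_free.
The series flexibility is Σ Lᵢ/(AᵢEᵢ) = 850/(1275×45×10³) + 450/(2300×26×10³) + 500/(775×192×10³) = 2.57×10⁻⁵ mm/N.
Hence P = δ_free / Σ(L/AE) = 1.57/2.57×10⁻⁵ = 61.09 kN (tensile).
σ_{concrete} = P / A = 61090 / 2300 = 26.56 MPa.

σ ≈ 26.6 MPa (tensile)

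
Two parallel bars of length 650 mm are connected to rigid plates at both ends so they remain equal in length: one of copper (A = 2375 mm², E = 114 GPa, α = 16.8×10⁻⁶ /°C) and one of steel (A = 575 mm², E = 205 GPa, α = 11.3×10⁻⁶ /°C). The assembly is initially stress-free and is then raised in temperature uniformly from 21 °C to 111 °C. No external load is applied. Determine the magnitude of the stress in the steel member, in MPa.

σ ≈ 70.7 MPa (tensile)

Both members must finish at the same length. With the larger α, the copper tends to over-expand; the plates restrain it, putting the copper in compression and the steel in tension. With no external load the two internal forces are equal and opposite, magnitude P.
Setting the final lengths equal and cancelling L: (α₁ − α₂)ΔT = P/(A₁E₁) + P/(A₂E₂).
|α₁ − α₂|·ΔT = 5.5×10⁻⁶ × 90 = 0.000495.
1/(A₁E₁) + 1/(A₂E₂) = 1/(2375×114×10³) + 1/(575×205×10³) = 1.218×10⁻⁸ N⁻¹.
So P = 0.000495 / 1.218×10⁻⁸ = 40.65 kN.
σ_{steel} = P/A₂ = 40650/575 = 70.7 MPa, tensile.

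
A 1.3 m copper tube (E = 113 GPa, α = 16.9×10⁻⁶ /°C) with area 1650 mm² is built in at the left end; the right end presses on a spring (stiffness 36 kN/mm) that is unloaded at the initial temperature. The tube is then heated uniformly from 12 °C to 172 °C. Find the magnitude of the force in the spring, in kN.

P ≈ 101 kN

If the spring were absent the tube would lengthen by αΔT L = 16.9×10⁻⁶ × 160 × 1300 = 3.515 mm.
With a force P in the spring, the elastic change of the tube is PL/(AE) and that of the spring is P/k; compatibility requires their sum to equal δ_free.
P [ L/(AE) + 1/k ] = δ_free → P [ 1300/(1650×113×10³) + 1/(36×10³) ] = 3.515.
P = 3.515 / 3.475×10⁻⁵ = 101200 N.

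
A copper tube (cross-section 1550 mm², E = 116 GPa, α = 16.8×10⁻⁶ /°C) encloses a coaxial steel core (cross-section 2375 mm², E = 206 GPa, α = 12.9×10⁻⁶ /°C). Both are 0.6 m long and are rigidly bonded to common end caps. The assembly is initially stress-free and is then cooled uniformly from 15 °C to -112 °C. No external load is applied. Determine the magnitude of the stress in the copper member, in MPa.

σ ≈ 42 MPa (tensile)

Equilibrium of a rigid end plate with no external load gives equal and opposite internal forces ±P in the two members. Since α_{copper} > α_{steel}, cooling drives the copper into tension and the steel into compression.
Compatibility of the two members (thermal + elastic change equal): (α₁ − α₂)ΔT = P·[1/(A₁E₁) + 1/(A₂E₂)].
|α₁ − α₂|·ΔT = 3.9×10⁻⁶ × 127 = 0.0004953.
1/(A₁E₁) + 1/(A₂E₂) = 1/(1550×116×10³) + 1/(2375×206×10³) = 7.606×10⁻⁹ N⁻¹.
So P = 0.0004953 / 7.606×10⁻⁹ = 65.12 kN.
σ_{copper} = P/A₁ = 65120/1550 = 42.01 MPa, tensile.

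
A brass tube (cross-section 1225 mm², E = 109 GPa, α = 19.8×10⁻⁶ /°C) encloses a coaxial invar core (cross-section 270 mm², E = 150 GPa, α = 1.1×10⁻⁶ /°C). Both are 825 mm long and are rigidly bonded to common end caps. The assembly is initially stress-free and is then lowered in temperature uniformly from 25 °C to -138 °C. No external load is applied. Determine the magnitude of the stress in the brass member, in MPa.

Both members must finish at the same length. With the larger α, the brass tends to over-contract; the plates restrain it, putting the brass in tension and the invar in compression. With no external load the two internal forces are equal and opposite, magnitude P.
Equating the net (thermal + elastic) strains gives |α₁ − α₂|·ΔT = P·[1/(A₁E₁) + 1/(A₂E₂)].
|α₁ − α₂|·ΔT = 18.7×10⁻⁶ × 163 = 0.003048.
1/(A₁E₁) + 1/(A₂E₂) = 1/(1225×109×10³) + 1/(270×150×10³) = 3.218×10⁻⁸ N⁻¹.
P = 0.003048 / 3.218×10⁻⁸ = 94720 N = 94.72 kN.
σ_{brass} = P/A₁ = 94720/1225 = 77.32 MPa, tensile.

σ ≈ 77.3 MPa (tensile)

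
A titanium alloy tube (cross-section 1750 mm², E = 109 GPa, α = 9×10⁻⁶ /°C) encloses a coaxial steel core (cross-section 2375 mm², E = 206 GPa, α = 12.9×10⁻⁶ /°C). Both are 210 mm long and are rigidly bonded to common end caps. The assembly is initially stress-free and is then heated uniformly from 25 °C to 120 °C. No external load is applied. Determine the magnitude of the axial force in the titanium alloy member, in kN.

P ≈ 50.8 kN (tensile in the titanium alloy)

Equilibrium of a rigid end plate with no external load gives equal and opposite internal forces ±P in the two members. Since α_{steel} > α_{titanium alloy}, heating drives the steel into compression and the titanium alloy into tension.
Compatibility of the two members (thermal + elastic change equal): (α₁ − α₂)ΔT = P·[1/(A₁E₁) + 1/(A₂E₂)].
|α₁ − α₂|·ΔT = 3.9×10⁻⁶ × 95 = 0.0003705.
1/(A₁E₁) + 1/(A₂E₂) = 1/(1750×109×10³) + 1/(2375×206×10³) = 7.286×10⁻⁹ N⁻¹.
So P = 0.0003705 / 7.286×10⁻⁹ = 50.85 kN.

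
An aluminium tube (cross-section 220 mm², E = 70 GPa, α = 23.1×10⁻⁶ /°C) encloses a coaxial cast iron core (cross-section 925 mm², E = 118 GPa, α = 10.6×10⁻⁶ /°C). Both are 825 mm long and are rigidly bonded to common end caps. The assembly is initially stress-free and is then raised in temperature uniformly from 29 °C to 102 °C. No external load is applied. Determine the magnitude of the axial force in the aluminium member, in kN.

P ≈ 12.3 kN (compressive in the aluminium)

Equilibrium of a rigid end plate with no external load gives equal and opposite internal forces ±P in the two members. Since α_{aluminium} > α_{cast iron}, heating drives the aluminium into compression and the cast iron into tension.
Compatibility of the two members (thermal + elastic change equal): (α₁ − α₂)ΔT = P·[1/(A₁E₁) + 1/(A₂E₂)].
|α₁ − α₂|·ΔT = 12.5×10⁻⁶ × 73 = 0.0009125.
1/(A₁E₁) + 1/(A₂E₂) = 1/(220×70×10³) + 1/(925×118×10³) = 7.41×10⁻⁸ N⁻¹.
So P = 0.0009125 / 7.41×10⁻⁸ = 12.31 kN.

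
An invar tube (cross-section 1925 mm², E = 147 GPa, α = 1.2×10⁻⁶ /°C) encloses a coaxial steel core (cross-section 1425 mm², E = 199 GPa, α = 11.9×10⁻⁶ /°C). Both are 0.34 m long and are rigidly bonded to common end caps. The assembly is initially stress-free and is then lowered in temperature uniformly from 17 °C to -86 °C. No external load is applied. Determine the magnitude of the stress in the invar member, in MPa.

The steel has the larger α, so on cooling it would change length more than the invar if both were free. The rigid plates force a common final length, so the steel is put into tension and the invar into compression, with equal and opposite forces P (no external load).
Compatibility of the two members (thermal + elastic change equal): (α₁ − α₂)ΔT = P·[1/(A₁E₁) + 1/(A₂E₂)].
|α₁ − α₂|·ΔT = 10.7×10⁻⁶ × 103 = 0.001102.
1/(A₁E₁) + 1/(A₂E₂) = 1/(1925×147×10³) + 1/(1425×199×10³) = 7.06×10⁻⁹ N⁻¹.
P = 0.001102 / 7.06×10⁻⁹ = 156100 N = 156.1 kN.
σ_{invar} = P/A₁ = 156100/1925 = 81.09 MPa, compressive.

σ ≈ 81.1 MPa (compressive)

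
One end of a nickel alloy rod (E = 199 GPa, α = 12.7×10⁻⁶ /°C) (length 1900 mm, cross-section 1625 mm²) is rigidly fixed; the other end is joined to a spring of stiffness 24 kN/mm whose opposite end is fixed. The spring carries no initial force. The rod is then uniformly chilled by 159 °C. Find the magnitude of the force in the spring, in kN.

P ≈ 80.7 kN

The unrestrained thermal change is αΔT L = 12.7×10⁻⁶ × 159 × 1900 = 3.837 mm.
With a force P in the spring, the elastic change of the rod is PL/(AE) and that of the spring is P/k; compatibility requires their sum to equal δ_free.
P [ L/(AE) + 1/k ] = δ_free → P [ 1900/(1625×199×10³) + 1/(24×10³) ] = 3.837.
P = 3.837 / 4.754×10⁻⁵ = 80700 N.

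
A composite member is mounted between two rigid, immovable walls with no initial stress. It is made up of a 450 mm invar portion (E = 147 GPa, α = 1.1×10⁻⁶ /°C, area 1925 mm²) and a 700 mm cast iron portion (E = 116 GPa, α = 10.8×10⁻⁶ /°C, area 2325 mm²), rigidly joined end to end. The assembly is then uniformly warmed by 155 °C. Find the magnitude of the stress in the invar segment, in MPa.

σ ≈ 155 MPa (compressive)

Free thermal expansion of the whole bar: Σ αᵢΔT Lᵢ = 1.1×10⁻⁶×155×450 + 10.8×10⁻⁶×155×700 = 1.249 mm.
The rigid supports impose zero overall length change; the single axial force P common to all segments must satisfy P Σ Lᵢ/(AᵢEᵢ) = δ_free.
Σ Lᵢ/(AᵢEᵢ) = 450/(1925×147×10³) + 700/(2325×116×10³) = 4.186×10⁻⁶ mm/N.
P = 1.249 / 4.186×10⁻⁶ = 298300 N = 298.3 kN, compressive.
σ_{invar} = P / A = 298300 / 1925 = 155 MPa.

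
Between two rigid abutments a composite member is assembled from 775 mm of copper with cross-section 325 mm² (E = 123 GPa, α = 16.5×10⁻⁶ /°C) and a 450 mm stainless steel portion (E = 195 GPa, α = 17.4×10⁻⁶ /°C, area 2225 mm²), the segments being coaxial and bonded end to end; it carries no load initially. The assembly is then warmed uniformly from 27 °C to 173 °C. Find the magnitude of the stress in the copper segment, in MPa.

σ ≈ 453 MPa (compressive)

If the supports were absent, the total length change would be Σ αᵢΔT Lᵢ = 16.5×10⁻⁶×146×775 + 17.4×10⁻⁶×146×450 = 3.01 mm.
The rigid supports impose zero overall length change; the single axial force P common to all segments must satisfy P Σ Lᵢ/(AᵢEᵢ) = δ_free.
Σ Lᵢ/(AᵢEᵢ) = 775/(325×123×10³) + 450/(2225×195×10³) = 2.042×10⁻⁵ mm/N.
Hence P = δ_free / Σ(L/AE) = 3.01/2.042×10⁻⁵ = 147.4 kN (compressive).
σ_{copper} = P / A = 147400 / 325 = 453.5 MPa.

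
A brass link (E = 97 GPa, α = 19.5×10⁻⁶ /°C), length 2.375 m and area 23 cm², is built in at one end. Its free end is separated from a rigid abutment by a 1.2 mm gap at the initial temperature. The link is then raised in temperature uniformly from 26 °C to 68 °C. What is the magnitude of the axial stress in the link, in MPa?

σ ≈ 30.4 MPa (compressive)

If the wall were absent the link would grow by αΔT L = 19.5×10⁻⁶ × 42 × 2375 = 1.945 mm.
This exceeds the 1.2 mm gap, so the wall pushes back. The portion of expansion that must be recovered elastically is δ_free − gap = 1.945 − 1.2 = 0.7451 mm.
So σ = E(δ_free − g)/L = 97×10³ × 0.7451/2375 = 30.43 MPa.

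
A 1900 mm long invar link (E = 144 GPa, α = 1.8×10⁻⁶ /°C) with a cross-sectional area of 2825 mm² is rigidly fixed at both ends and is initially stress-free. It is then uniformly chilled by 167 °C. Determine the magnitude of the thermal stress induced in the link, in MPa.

σ ≈ 43.3 MPa (tensile)

With length fixed, the mechanical strain must cancel the thermal strain αΔT = 1.8×10⁻⁶ × 167 = 300.6×10⁻⁶.
σ = EαΔT = 144×10³ × 1.8×10⁻⁶ × 167 = 43.29 MPa (tensile; the link is trying to contract).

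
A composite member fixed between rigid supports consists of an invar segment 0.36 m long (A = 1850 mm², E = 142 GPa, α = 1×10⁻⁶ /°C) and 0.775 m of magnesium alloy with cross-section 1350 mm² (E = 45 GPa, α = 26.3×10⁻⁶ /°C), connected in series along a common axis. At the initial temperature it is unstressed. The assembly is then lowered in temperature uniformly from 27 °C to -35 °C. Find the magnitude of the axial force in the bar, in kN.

P ≈ 91 kN (tensile)

With the walls removed the bar would change length by δ_free = Σ αᵢΔT Lᵢ = 1×10⁻⁶×62×360 + 26.3×10⁻⁶×62×775 = 1.286 mm.
The rigid supports impose zero overall length change; the single axial force P common to all segments must satisfy P Σ Lᵢ/(AᵢEᵢ) = δ_free.
The series flexibility is Σ Lᵢ/(AᵢEᵢ) = 360/(1850×142×10³) + 775/(1350×45×10³) = 1.413×10⁻⁵ mm/N.
Hence P = δ_free / Σ(L/AE) = 1.286/1.413×10⁻⁵ = 91.03 kN (tensile).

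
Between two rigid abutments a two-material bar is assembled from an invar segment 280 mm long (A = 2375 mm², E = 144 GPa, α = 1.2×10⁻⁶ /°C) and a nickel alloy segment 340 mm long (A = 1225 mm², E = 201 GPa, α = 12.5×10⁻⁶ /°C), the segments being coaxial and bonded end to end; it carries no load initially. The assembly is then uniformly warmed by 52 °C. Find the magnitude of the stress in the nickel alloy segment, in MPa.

σ ≈ 88.5 MPa (compressive)

Free thermal expansion of the whole bar: Σ αᵢΔT Lᵢ = 1.2×10⁻⁶×52×280 + 12.5×10⁻⁶×52×340 = 0.2385 mm.
The rigid supports impose zero overall length change; the single axial force P common to all segments must satisfy P Σ Lᵢ/(AᵢEᵢ) = δ_free.
The series flexibility is Σ Lᵢ/(AᵢEᵢ) = 280/(2375×144×10³) + 340/(1225×201×10³) = 2.2×10⁻⁶ mm/N.
P = 0.2385 / 2.2×10⁻⁶ = 108400 N = 108.4 kN, compressive.
σ_{nickel alloy} = P / A = 108400 / 1225 = 88.5 MPa.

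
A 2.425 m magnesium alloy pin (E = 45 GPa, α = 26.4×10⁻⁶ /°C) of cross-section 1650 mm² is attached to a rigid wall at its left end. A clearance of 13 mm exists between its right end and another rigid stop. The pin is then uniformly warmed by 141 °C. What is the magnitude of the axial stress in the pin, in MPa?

Unrestrained expansion: δ_free = αΔT L = 26.4×10⁻⁶ × 141 × 2425 = 9.027 mm.
Since δ_free = 9.03 mm is less than the 13 mm gap, the pin never touches the wall. No axial force develops.

σ ≈ 0 MPa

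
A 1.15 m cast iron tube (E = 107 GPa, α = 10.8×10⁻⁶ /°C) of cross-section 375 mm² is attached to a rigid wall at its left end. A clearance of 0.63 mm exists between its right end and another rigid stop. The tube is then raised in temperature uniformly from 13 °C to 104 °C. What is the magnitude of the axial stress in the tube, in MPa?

Free thermal elongation = αΔT L = 10.8×10⁻⁶ × 91 × 1150 = 1.13 mm.
After closing the 0.63 mm clearance, 1.13 − 0.63 = 0.5002 mm of expansion remains to be suppressed by the wall.
Compatibility: PL/(AE) = 0.5002 mm, so σ = P/A = E × (0.5002/1150) = 46.54 MPa.

σ ≈ 46.5 MPa (compressive)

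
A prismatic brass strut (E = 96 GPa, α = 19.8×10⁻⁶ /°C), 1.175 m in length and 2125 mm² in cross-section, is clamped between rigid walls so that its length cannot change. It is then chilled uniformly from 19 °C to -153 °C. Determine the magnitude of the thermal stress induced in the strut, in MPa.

σ ≈ 327 MPa (tensile)

Because both ends are immovable the net strain is zero, and the suppressed thermal strain is αΔT = 19.8×10⁻⁶ × 172 = 3405.6×10⁻⁶.
The stress required to suppress this strain is σ = Eε = 96×10³ × 3405.6×10⁻⁶ = 326.9 MPa, tensile since the strut is trying to contract.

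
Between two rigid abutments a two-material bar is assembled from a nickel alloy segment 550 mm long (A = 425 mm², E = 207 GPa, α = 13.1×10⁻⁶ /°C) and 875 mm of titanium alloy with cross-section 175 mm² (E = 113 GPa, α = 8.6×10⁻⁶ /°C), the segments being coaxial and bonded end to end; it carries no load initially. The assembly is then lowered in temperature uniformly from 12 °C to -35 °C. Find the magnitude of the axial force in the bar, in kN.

P ≈ 13.7 kN (tensile)

With the walls removed the bar would change length by δ_free = Σ αᵢΔT Lᵢ = 13.1×10⁻⁶×47×550 + 8.6×10⁻⁶×47×875 = 0.6923 mm.
Since the ends are fixed, an axial force P builds up, equal in every segment, with P · Σ Lᵢ/(AᵢEᵢ) = δ_free.
Σ Lᵢ/(AᵢEᵢ) = 550/(425×207×10³) + 875/(175×113×10³) = 5.05×10⁻⁵ mm/N.
So P = 0.6923 / 5.05×10⁻⁵ = 13.71 kN, tensile.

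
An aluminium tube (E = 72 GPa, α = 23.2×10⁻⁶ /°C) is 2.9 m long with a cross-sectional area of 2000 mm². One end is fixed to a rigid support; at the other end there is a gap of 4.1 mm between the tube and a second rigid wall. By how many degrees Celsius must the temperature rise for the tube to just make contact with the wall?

Contact occurs when the free expansion equals the gap: αΔT L = 4.1 mm.
ΔT = 4.1 / (23.2×10⁻⁶ × 2900) = 60.94 °C.

ΔT ≈ 60.9 °C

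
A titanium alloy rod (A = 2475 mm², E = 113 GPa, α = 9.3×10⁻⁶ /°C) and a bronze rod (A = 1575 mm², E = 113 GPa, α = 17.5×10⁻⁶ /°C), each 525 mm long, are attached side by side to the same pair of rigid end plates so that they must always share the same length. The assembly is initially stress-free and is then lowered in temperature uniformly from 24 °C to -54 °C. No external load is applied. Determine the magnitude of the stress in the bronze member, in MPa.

σ ≈ 44.2 MPa (tensile)

Equilibrium of a rigid end plate with no external load gives equal and opposite internal forces ±P in the two members. Since α_{bronze} > α_{titanium alloy}, cooling drives the bronze into tension and the titanium alloy into compression.
Compatibility of the two members (thermal + elastic change equal): (α₁ − α₂)ΔT = P·[1/(A₁E₁) + 1/(A₂E₂)].
|α₁ − α₂|·ΔT = 8.2×10⁻⁶ × 78 = 0.0006396.
1/(A₁E₁) + 1/(A₂E₂) = 1/(2475×113×10³) + 1/(1575×113×10³) = 9.194×10⁻⁹ N⁻¹.
So P = 0.0006396 / 9.194×10⁻⁹ = 69.56 kN.
σ_{bronze} = P/A₂ = 69560/1575 = 44.17 MPa, tensile.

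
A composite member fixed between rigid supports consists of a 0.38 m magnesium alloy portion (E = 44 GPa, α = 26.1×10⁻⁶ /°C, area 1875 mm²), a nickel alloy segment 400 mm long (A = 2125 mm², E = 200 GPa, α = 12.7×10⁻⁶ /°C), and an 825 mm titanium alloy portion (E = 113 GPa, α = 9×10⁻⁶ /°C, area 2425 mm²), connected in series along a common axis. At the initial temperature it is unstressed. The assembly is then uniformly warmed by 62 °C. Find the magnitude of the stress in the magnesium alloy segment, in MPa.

σ ≈ 86.6 MPa (compressive)

With the walls removed the bar would change length by δ_free = Σ αᵢΔT Lᵢ = 26.1×10⁻⁶×62×380 + 12.7×10⁻⁶×62×400 + 9×10⁻⁶×62×825 = 1.39 mm.
The walls prevent any net length change, so an axial force P (same in every segment) develops. Compatibility: P · Σ Lᵢ/(AᵢEᵢ) = δ_free.
Σ Lᵢ/(AᵢEᵢ) = 380/(1875×44×10³) + 400/(2125×200×10³) + 825/(2425×113×10³) = 8.558×10⁻⁶ mm/N.
Hence P = δ_free / Σ(L/AE) = 1.39/8.558×10⁻⁶ = 162.4 kN (compressive).
σ_{magnesium alloy} = P / A = 162400 / 1875 = 86.64 MPa.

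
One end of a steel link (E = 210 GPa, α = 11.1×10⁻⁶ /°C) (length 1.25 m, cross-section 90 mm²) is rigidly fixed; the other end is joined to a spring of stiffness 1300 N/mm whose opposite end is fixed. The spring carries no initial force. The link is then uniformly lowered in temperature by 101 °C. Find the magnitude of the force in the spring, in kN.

P ≈ 1.68 kN

Free thermal contraction: δ_free = αΔT L = 11.1×10⁻⁶ × 101 × 1250 = 1.401 mm.
With a force P in the spring, the elastic change of the link is PL/(AE) and that of the spring is P/k; compatibility requires their sum to equal δ_free.
P [ L/(AE) + 1/k ] = δ_free → P [ 1250/(90×210×10³) + 1/(1300) ] = 1.401.
P = 1.401 / 0.0008354 = 1678 N.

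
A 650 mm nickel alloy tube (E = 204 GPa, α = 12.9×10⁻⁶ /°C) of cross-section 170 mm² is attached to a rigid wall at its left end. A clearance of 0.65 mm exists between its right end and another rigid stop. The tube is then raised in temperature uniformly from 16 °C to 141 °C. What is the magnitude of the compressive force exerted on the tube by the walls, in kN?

Free thermal elongation = αΔT L = 12.9×10⁻⁶ × 125 × 650 = 1.048 mm.
The gap closes (δ_free > 0.65 mm) and the wall then resists a further 1.048 − 0.65 = 0.3981 mm of expansion.
That suppressed elongation corresponds to σ = E·Δ/L = 204×10³ × 0.3981/650 = 124.9 MPa.
P = σA = 124.9 × 170 = 21.24 kN.

P ≈ 21.2 kN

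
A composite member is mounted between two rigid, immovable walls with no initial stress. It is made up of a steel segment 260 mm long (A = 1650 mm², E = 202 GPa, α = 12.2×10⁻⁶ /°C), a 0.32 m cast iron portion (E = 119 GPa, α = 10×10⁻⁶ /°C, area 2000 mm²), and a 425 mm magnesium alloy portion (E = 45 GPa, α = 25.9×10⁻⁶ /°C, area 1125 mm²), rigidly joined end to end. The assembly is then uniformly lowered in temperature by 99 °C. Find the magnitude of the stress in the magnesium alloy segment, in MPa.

Free thermal contraction of the whole bar: Σ αᵢΔT Lᵢ = 12.2×10⁻⁶×99×260 + 10×10⁻⁶×99×320 + 25.9×10⁻⁶×99×425 = 1.721 mm.
The rigid supports impose zero overall length change; the single axial force P common to all segments must satisfy P Σ Lᵢ/(AᵢEᵢ) = δ_free.
Σ Lᵢ/(AᵢEᵢ) = 260/(1650×202×10³) + 320/(2000×119×10³) + 425/(1125×45×10³) = 1.052×10⁻⁵ mm/N.
So P = 1.721 / 1.052×10⁻⁵ = 163.6 kN, tensile.
σ_{magnesium alloy} = P / A = 163600 / 1125 = 145.4 MPa.

σ ≈ 145 MPa (tensile)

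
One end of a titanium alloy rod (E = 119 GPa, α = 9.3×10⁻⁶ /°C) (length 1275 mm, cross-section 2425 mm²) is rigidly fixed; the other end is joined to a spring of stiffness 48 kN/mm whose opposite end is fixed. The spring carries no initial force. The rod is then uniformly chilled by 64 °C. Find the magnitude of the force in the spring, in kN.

P ≈ 30.1 kN

If the spring were absent the rod would shorten by αΔT L = 9.3×10⁻⁶ × 64 × 1275 = 0.7589 mm.
With a force P in the spring, the elastic change of the rod is PL/(AE) and that of the spring is P/k; compatibility requires their sum to equal δ_free.
So P = δ_free / [L/(AE) + 1/k] = 0.7589 / [ 1275/(2425×119×10³) + 1/(48×10³) ].
P = 0.7589 / 2.525×10⁻⁵ = 30050 N.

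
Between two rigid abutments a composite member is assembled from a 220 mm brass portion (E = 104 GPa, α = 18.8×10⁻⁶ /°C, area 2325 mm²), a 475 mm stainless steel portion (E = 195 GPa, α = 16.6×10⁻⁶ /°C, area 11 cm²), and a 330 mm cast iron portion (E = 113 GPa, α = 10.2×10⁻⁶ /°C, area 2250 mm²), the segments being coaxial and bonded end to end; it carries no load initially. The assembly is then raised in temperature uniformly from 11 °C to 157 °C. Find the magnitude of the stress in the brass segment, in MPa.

Free thermal expansion of the whole bar: Σ αᵢΔT Lᵢ = 18.8×10⁻⁶×146×220 + 16.6×10⁻⁶×146×475 + 10.2×10⁻⁶×146×330 = 2.247 mm.
Since the ends are fixed, an axial force P builds up, equal in every segment, with P · Σ Lᵢ/(AᵢEᵢ) = δ_free.
The series flexibility is Σ Lᵢ/(AᵢEᵢ) = 220/(2325×104×10³) + 475/(1100×195×10³) + 330/(2250×113×10³) = 4.422×10⁻⁶ mm/N.
P = 2.247 / 4.422×10⁻⁶ = 508000 N = 508 kN, compressive.
σ_{brass} = P / A = 508000 / 2325 = 218.5 MPa.

σ ≈ 218 MPa (compressive)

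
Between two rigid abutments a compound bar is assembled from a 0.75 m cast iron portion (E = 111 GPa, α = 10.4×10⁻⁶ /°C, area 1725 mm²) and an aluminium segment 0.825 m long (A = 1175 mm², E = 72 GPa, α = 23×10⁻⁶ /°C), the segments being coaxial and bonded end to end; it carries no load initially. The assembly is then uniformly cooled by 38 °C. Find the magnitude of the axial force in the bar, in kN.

P ≈ 74.4 kN (tensile)

Free thermal contraction of the whole bar: Σ αᵢΔT Lᵢ = 10.4×10⁻⁶×38×750 + 23×10⁻⁶×38×825 = 1.017 mm.
The rigid supports impose zero overall length change; the single axial force P common to all segments must satisfy P Σ Lᵢ/(AᵢEᵢ) = δ_free.
Σ Lᵢ/(AᵢEᵢ) = 750/(1725×111×10³) + 825/(1175×72×10³) = 1.367×10⁻⁵ mm/N.
Hence P = δ_free / Σ(L/AE) = 1.017/1.367×10⁻⁵ = 74.44 kN (tensile).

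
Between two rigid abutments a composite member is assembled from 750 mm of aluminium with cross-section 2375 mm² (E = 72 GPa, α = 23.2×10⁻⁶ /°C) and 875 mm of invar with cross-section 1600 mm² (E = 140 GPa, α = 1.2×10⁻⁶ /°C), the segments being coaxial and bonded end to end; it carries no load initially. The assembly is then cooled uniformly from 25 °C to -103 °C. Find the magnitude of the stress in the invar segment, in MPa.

σ ≈ 178 MPa (tensile)

If the supports were absent, the total length change would be Σ αᵢΔT Lᵢ = 23.2×10⁻⁶×128×750 + 1.2×10⁻⁶×128×875 = 2.362 mm.
Since the ends are fixed, an axial force P builds up, equal in every segment, with P · Σ Lᵢ/(AᵢEᵢ) = δ_free.
The series flexibility is Σ Lᵢ/(AᵢEᵢ) = 750/(2375×72×10³) + 875/(1600×140×10³) = 8.292×10⁻⁶ mm/N.
So P = 2.362 / 8.292×10⁻⁶ = 284.8 kN, tensile.
σ_{invar} = P / A = 284800 / 1600 = 178 MPa.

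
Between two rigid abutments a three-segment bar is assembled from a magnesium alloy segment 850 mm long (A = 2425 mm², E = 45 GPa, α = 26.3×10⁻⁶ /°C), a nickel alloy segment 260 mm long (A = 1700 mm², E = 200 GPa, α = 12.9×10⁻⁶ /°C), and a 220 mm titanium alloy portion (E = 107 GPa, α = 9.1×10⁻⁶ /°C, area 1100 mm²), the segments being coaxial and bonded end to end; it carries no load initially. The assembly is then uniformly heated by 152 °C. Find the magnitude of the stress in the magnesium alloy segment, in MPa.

σ ≈ 167 MPa (compressive)

If the supports were absent, the total length change would be Σ αᵢΔT Lᵢ = 26.3×10⁻⁶×152×850 + 12.9×10⁻⁶×152×260 + 9.1×10⁻⁶×152×220 = 4.212 mm.
Since the ends are fixed, an axial force P builds up, equal in every segment, with P · Σ Lᵢ/(AᵢEᵢ) = δ_free.
The series flexibility is Σ Lᵢ/(AᵢEᵢ) = 850/(2425×45×10³) + 260/(1700×200×10³) + 220/(1100×107×10³) = 1.042×10⁻⁵ mm/N.
So P = 4.212 / 1.042×10⁻⁵ = 404.1 kN, compressive.
σ_{magnesium alloy} = P / A = 404100 / 2425 = 166.6 MPa.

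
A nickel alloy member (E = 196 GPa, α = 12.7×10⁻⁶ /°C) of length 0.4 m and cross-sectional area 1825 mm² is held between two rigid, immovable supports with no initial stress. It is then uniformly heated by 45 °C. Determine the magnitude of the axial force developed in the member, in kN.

P ≈ 204 kN (compressive)

With zero net strain, σ = E·αΔT = 196 GPa × 12.7×10⁻⁶ × 45 = 112 MPa.
Axial force P = σA = 112 × 1825 = 204400 N = 204.4 kN, compressive.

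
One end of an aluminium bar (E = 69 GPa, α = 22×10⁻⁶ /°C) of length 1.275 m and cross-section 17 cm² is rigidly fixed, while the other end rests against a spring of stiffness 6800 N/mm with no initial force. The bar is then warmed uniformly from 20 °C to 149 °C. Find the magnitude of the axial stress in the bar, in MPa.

Free thermal expansion: δ_free = αΔT L = 22×10⁻⁶ × 129 × 1275 = 3.618 mm.
With a force P in the spring, the elastic change of the bar is PL/(AE) and that of the spring is P/k; compatibility requires their sum to equal δ_free.
P [ L/(AE) + 1/k ] = δ_free → P [ 1275/(1700×69×10³) + 1/(6800) ] = 3.618.
P = 3.618 / 0.0001579 = 22910 N.
σ = P/A = 22910/1700 = 13.48 MPa.

σ ≈ 13.5 MPa (compressive)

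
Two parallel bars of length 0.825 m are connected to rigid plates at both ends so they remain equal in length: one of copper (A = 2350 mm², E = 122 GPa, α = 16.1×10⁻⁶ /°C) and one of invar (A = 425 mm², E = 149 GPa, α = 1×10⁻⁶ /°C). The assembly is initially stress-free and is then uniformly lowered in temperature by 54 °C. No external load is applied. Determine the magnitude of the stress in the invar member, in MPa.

The copper has the larger α, so on cooling it would change length more than the invar if both were free. The rigid plates force a common final length, so the copper is put into tension and the invar into compression, with equal and opposite forces P (no external load).
Compatibility of the two members (thermal + elastic change equal): (α₁ − α₂)ΔT = P·[1/(A₁E₁) + 1/(A₂E₂)].
|α₁ − α₂|·ΔT = 15.1×10⁻⁶ × 54 = 0.0008154.
1/(A₁E₁) + 1/(A₂E₂) = 1/(2350×122×10³) + 1/(425×149×10³) = 1.928×10⁻⁸ N⁻¹.
P = 0.0008154 / 1.928×10⁻⁸ = 42290 N = 42.29 kN.
σ_{invar} = P/A₂ = 42290/425 = 99.51 MPa, compressive.

σ ≈ 99.5 MPa (compressive)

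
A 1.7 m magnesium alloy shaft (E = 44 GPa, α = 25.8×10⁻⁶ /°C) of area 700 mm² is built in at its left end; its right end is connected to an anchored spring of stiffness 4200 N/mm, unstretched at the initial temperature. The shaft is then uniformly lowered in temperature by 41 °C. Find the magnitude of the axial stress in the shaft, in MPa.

The unrestrained thermal change is αΔT L = 25.8×10⁻⁶ × 41 × 1700 = 1.798 mm.
Let P be the tensile force in the spring. The shaft extends elastically by PL/(AE) and the spring stretches by P/k; together these equal δ_free.
So P = δ_free / [L/(AE) + 1/k] = 1.798 / [ 1700/(700×44×10³) + 1/(4200) ].
P = 1.798 / 0.0002933 = 6131 N.
σ = P/A = 6131/700 = 8.759 MPa.

σ ≈ 8.76 MPa (tensile)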